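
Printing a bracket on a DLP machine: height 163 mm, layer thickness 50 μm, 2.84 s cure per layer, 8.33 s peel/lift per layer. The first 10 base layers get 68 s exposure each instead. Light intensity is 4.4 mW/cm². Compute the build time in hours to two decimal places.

Number of layers: 163 / 0.05 → 3260 (rounded up).
Burn-in layers = 10 × (68 + 8.33), so 763.3 s.
Remaining layers = 3250 × (2.84 + 8.33) = 36302.5 s.
Total = 763.3 + 36302.5 = 37065.8 s = 10.30 hours.

10.30 hours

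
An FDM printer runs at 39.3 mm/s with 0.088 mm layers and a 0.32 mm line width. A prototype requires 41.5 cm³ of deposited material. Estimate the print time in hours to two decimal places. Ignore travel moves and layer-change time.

Extrusion cross-section: 0.088 × 0.32 → 0.02816 mm².
Path length: 41500 mm³ / 0.02816 mm² → 1473721.6 mm.
Print-move time = 1473721.6 / 39.3, so 37499.3 s.
Converting: 37499.3 s = 10.42 hours.

10.42 hours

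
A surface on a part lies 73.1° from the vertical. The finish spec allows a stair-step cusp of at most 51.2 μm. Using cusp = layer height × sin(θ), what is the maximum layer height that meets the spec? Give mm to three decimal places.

Layer height = cusp / sin(73.1°) = 0.0512 / 0.9568 = 0.054 mm.

0.054 mm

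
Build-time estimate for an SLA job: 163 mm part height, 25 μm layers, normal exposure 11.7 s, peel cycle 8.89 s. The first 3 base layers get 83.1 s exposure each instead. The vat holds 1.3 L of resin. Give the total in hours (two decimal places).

37.35 hours

Layer count = ceil(163 / 0.025) = 6520.
Base layers: 3 × (83.1 + 8.89) → 275.97 s.
Regular layers: 6517 × (11.7 + 8.89) → 134185.03 s.
Sum: 275.97 + 134185.03 = 134461 s → 37.35 hours.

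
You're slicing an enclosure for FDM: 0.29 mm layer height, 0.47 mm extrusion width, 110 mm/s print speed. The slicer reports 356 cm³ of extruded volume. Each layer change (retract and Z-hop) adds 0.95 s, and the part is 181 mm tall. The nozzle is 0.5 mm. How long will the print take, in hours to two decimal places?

Extrusion cross-section: 0.29 × 0.47 → 0.1363 mm².
Path length: 356000 mm³ / 0.1363 mm² → 2611885.5 mm.
Time extruding: 2611885.5 / 110 → 23744.4 s.
Number of layers: 181 / 0.29 → 625 (rounded up).
Z-hop total: 625 × 0.95 → 593.75 s.
Altogether 23744.4 + 593.75 = 24338.15 s, i.e. 6.76 hours.

6.76 hours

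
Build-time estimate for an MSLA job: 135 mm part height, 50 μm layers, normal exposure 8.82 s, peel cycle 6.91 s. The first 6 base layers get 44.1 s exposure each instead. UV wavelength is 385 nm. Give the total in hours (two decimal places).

Layers = ⌈135/0.05⌉ = 2700.
Burn-in layers = 6 × (44.1 + 6.91) = 306.06 s.
Remaining layers: 2694 × (8.82 + 6.91) → 42376.62 s.
Total = 306.06 + 42376.62 = 42682.68 s = 11.86 hours.

11.86 hours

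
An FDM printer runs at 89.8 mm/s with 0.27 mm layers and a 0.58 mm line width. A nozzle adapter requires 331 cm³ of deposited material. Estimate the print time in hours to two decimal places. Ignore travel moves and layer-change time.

6.54 hours

Bead cross-section: 0.27 × 0.58 → 0.1566 mm².
Total extruded path = 331000/0.1566 = 2113665.4 mm.
Time extruding = 2113665.4 / 89.8 = 23537.5 s.
That's 23537.5 s → 6.54 hours.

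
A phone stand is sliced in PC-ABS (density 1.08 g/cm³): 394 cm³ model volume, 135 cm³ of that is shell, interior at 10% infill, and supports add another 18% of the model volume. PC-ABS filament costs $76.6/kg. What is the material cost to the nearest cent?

$19.18

Volume inside the shell = 394 − 135, so 259 cm³.
Infill volume: 0.10 × 259 → 25.9 cm³.
Support = 0.18 × 394 = 70.92 cm³.
Total printed volume: 135 + 25.9 + 70.92 → 231.82 cm³.
Mass = 231.82 × 1.08 = 250.3656 g.
At $76.6/kg: 250.3656/1000 × 76.6 = $19.18.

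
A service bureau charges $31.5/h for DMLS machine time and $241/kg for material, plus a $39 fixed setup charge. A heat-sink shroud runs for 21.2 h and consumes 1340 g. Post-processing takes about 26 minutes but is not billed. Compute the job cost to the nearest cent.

$1029.74

Machine cost: 31.5 × 21.2 → $667.80.
Material cost: 241 × 1340/1000 → $322.94.
Total = 667.80 + 322.94 + 39 = $1029.74.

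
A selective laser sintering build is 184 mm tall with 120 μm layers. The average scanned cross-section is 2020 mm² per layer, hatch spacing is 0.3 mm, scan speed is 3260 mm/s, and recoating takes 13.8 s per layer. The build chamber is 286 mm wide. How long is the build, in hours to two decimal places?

Layers = ⌈184/0.12⌉ = 1534.
Scan path per layer = 2020 / 0.3 = 6733.3 mm.
Per-layer scan time = 6733.3 / 3260, so 2.0654 s.
Per-layer time = 2.0654 + 13.8, so 15.8654 s.
Build time = 1534 × 15.8654 = 24337.5236 s = 6.76 hours.

6.76 hours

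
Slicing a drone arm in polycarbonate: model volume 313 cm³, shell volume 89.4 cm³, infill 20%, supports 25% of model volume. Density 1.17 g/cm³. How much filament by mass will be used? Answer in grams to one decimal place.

Interior volume: 313 − 89.4 → 223.6 cm³.
Infill volume = 0.20 × 223.6 = 44.72 cm³.
Support: 0.25 × 313 → 78.25 cm³.
Deposited volume: 89.4 + 44.72 + 78.25 → 212.37 cm³.
Mass = 212.37 × 1.17, so 248.4729 g.

248.5 g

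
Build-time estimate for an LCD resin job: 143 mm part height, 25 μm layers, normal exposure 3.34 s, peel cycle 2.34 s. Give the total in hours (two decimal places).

Number of layers: 143 / 0.025 → 5720 (rounded up).
Per-layer time = 3.34 + 2.34 = 5.68 s.
Total = 5720 × 5.68 = 32489.6 s = 9.02 hours.

9.02 hours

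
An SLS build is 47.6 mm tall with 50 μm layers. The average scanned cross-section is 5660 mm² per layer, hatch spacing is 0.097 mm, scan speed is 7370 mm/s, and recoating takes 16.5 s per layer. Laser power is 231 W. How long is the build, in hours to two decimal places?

6.46 hours

Layer count = ceil(47.6 / 0.05) = 952.
Hatch length per layer = 5660 / 0.097 = 58350.5 mm.
Scan time per layer = 58350.5 / 7370, so 7.9173 s.
Layer cycle = 7.9173 + 16.5 = 24.4173 s.
952 layers × 24.4173 s/layer = 23245.2696 s, i.e. 6.46 hours.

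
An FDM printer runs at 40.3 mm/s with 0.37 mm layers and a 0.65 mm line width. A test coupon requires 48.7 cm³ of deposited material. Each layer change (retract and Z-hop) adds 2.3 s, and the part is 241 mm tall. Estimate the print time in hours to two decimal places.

Extrusion cross-section = 0.37 × 0.65, so 0.2405 mm².
Path length: 48700 mm³ / 0.2405 mm² → 202494.8 mm.
Extrusion time = 202494.8 / 40.3, so 5024.7 s.
Layer count = ceil(241 / 0.37) = 652.
Z-hop total = 652 × 2.3, so 1499.6 s.
Altogether 5024.7 + 1499.6 = 6524.3 s, i.e. 1.81 hours.

1.81 hours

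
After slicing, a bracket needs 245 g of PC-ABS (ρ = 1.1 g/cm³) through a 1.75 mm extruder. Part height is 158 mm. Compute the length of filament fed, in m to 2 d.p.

Extruded volume: 245/1.1 = 222.7273 cm³ (222727.3 mm³).
Cross-section of 1.75 mm filament: π·(1.75/2)² = 2.4053 mm².
Length = 222727.3 / 2.4053 = 92598.55 mm = 92.60 m.

92.60 m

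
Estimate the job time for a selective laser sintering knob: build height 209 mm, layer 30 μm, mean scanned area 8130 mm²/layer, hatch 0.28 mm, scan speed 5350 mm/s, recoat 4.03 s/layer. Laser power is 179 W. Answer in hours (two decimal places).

Layer count = ceil(209 / 0.03) = 6967.
Per-layer scan distance = 8130 / 0.28 = 29035.7 mm.
Laser time per layer: 29035.7 / 5350 → 5.4272 s.
Layer cycle: 5.4272 + 4.03 → 9.4572 s.
Total: 6967 × 9.4572 s = 65888.3124 s → 18.30 hours.

18.30 hours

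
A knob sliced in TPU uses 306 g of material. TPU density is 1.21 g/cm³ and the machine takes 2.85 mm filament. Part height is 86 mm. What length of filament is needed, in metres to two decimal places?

39.64 m

Extruded volume: 306/1.21 = 252.8926 cm³ (252892.6 mm³).
Cross-section of 2.85 mm filament: π·(2.85/2)² = 6.3794 mm².
L = V/A = 252892.6/6.3794 = 39642.07 mm → 39.64 m.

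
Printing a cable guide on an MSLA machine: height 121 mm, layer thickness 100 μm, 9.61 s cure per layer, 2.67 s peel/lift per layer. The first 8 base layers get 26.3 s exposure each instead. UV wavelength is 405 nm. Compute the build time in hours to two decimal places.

Layers = ⌈121/0.1⌉ = 1210.
Base layers = 8 × (26.3 + 2.67) = 231.76 s.
Regular layers = 1202 × (9.61 + 2.67), so 14760.56 s.
Sum: 231.76 + 14760.56 = 14992.32 s → 4.16 hours.

4.16 hours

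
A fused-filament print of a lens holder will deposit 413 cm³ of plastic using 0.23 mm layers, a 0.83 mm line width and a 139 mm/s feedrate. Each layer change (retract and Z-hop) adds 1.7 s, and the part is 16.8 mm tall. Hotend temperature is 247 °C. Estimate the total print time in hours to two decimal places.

Bead cross-section = 0.23 × 0.83, so 0.1909 mm².
Path length: 413000 mm³ / 0.1909 mm² → 2163436.4 mm.
Time extruding = 2163436.4 / 139, so 15564.3 s.
Layers = ⌈16.8/0.23⌉ = 74.
Z-hop total = 74 × 1.7, so 125.8 s.
Altogether 15564.3 + 125.8 = 15690.1 s, i.e. 4.36 hours.

4.36 hours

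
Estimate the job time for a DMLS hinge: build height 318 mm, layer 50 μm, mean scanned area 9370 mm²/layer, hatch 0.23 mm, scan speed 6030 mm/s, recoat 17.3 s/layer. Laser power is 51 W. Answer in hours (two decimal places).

42.50 hours

Layer count = ceil(318 / 0.05) = 6360.
Scan path per layer: 9370 / 0.23 → 40739.1 mm.
Per-layer scan time = 40739.1 / 6030 = 6.7561 s.
Per-layer time = 6.7561 + 17.3 = 24.0561 s.
Total: 6360 × 24.0561 s = 152996.796 s → 42.50 hours.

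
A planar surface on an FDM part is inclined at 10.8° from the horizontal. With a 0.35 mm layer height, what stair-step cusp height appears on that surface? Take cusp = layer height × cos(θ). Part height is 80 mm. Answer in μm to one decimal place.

Cusp = layer height × cos(10.8°) = 0.35 × 0.9823 = 0.343805 mm = 343.8 μm.

343.8 μm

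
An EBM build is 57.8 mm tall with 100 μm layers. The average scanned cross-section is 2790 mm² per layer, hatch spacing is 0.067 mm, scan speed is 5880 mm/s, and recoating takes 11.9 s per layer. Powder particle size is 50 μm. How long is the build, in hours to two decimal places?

Number of layers: 57.8 / 0.1 → 578 (rounded up).
Hatch length per layer = 2790 / 0.067 = 41641.8 mm.
Beam time per layer = 41641.8 / 5880, so 7.0819 s.
Time per layer = 7.0819 + 11.9, so 18.9819 s.
Build time = 578 × 18.9819 = 10971.5382 s = 3.05 hours.

3.05 hours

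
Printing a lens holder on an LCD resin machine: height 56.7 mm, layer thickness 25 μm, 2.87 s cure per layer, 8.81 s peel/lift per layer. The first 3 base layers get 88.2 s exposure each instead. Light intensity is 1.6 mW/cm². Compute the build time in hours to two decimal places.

7.43 hours

Layers = ⌈56.7/0.025⌉ = 2268.
Base layers = 3 × (88.2 + 8.81), so 291.03 s.
Regular layers: 2265 × (2.87 + 8.81) → 26455.2 s.
Total = 291.03 + 26455.2 = 26746.23 s = 7.43 hours.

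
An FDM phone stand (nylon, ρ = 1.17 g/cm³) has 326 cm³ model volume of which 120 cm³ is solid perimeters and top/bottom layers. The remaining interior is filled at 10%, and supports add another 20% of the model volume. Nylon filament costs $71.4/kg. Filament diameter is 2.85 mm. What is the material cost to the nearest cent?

Volume inside the shell = 326 − 120 = 206 cm³.
Infill volume = 0.10 × 206, so 20.6 cm³.
Support: 0.20 × 326 → 65.2 cm³.
Total extruded: 120 + 20.6 + 65.2 → 205.8 cm³.
Mass = 205.8 × 1.17 = 240.786 g.
Cost = 240.786 g / 1000 × $71.4/kg = $17.19.

$17.19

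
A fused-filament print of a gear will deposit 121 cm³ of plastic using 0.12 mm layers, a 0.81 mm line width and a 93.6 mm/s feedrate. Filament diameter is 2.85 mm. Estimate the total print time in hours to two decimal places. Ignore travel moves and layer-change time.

Extrusion cross-section = 0.12 × 0.81 = 0.0972 mm².
Toolpath length = 121 cm³ / 0.0972 mm² = 121000 / 0.0972 = 1244856 mm.
Print-move time: 1244856 / 93.6 → 13299.7 s.
Converting: 13299.7 s = 3.69 hours.

3.69 hours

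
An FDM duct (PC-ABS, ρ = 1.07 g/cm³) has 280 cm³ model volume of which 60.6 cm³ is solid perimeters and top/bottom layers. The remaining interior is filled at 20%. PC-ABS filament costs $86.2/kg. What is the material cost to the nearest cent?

Volume inside the shell: 280 − 60.6 → 219.4 cm³.
Infill deposited: 0.20 × 219.4 → 43.88 cm³.
Total printed volume: 60.6 + 43.88 → 104.48 cm³.
Mass = 104.48 × 1.07, so 111.7936 g.
At $86.2/kg: 111.7936/1000 × 86.2 = $9.64.

$9.64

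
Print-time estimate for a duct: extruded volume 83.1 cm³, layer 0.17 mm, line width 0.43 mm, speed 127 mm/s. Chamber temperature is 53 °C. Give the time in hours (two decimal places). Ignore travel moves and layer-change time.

2.49 hours

Line area = 0.17 × 0.43, so 0.0731 mm².
Toolpath length = 83.1 cm³ / 0.0731 mm² = 83100 / 0.0731 = 1136798.9 mm.
Print-move time = 1136798.9 / 127 = 8951.2 s.
Converting: 8951.2 s = 2.49 hours.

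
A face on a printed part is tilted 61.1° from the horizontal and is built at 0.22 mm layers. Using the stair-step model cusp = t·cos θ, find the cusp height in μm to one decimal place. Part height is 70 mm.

106.3 μm

cos(61.1°) = 0.4833, so cusp = 0.22 × 0.4833 = 0.106326 mm → 106.3 μm.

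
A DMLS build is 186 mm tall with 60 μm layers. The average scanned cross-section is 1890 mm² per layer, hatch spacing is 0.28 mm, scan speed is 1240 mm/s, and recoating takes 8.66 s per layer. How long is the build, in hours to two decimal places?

Number of layers: 186 / 0.06 → 3100 (rounded up).
Per-layer scan distance = 1890 / 0.28, so 6750 mm.
Per-layer scan time = 6750 / 1240 = 5.4435 s.
Time per layer = 5.4435 + 8.66, so 14.1035 s.
3100 layers × 14.1035 s/layer = 43720.85 s, i.e. 12.14 hours.

12.14 hours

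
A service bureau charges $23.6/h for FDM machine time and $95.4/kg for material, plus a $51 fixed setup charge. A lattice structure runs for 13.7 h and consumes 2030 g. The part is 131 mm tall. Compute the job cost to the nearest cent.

Time charge: 23.6 × 13.7 → $323.32.
Material cost = 95.4 × 2030/1000 = $193.662.
Adding setup: 323.32 + 193.662 + 51 → 567.982 ≈ $567.98.

$567.98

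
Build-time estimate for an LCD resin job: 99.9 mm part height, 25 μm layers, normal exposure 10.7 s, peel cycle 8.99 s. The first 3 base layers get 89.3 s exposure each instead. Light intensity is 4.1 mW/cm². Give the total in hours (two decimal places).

Layers = ⌈99.9/0.025⌉ = 3996.
Bottom layers: 3 × (89.3 + 8.99) → 294.87 s.
Remaining layers: 3993 × (10.7 + 8.99) → 78622.17 s.
Sum: 294.87 + 78622.17 = 78917.04 s → 21.92 hours.

21.92 hours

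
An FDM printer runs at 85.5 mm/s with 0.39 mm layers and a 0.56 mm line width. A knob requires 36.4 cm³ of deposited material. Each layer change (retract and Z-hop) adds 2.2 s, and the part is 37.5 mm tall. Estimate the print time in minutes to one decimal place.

Bead cross-section = 0.39 × 0.56 = 0.2184 mm².
Path length: 36400 mm³ / 0.2184 mm² → 166666.7 mm.
Extrusion time: 166666.7 / 85.5 → 1949.3 s.
Number of layers: 37.5 / 0.39 → 97 (rounded up).
Non-print overhead: 97 × 2.2 → 213.4 s.
Total = 1949.3 + 213.4 = 2162.7 s = 36.0 minutes.

36.0 minutes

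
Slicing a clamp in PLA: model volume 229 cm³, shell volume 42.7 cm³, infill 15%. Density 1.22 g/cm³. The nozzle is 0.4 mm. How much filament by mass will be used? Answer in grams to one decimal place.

Volume inside the shell: 229 − 42.7 → 186.3 cm³.
Deposited infill = 0.15 × 186.3, so 27.945 cm³.
Deposited volume = 42.7 + 27.945, so 70.645 cm³.
Mass = 70.645 × 1.22 = 86.1869 g.

86.2 g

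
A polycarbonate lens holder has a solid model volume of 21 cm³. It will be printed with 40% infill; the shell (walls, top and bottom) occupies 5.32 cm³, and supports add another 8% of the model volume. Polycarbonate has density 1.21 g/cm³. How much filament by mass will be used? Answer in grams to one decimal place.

Infill region: 21 − 5.32 → 15.68 cm³.
Infill volume: 0.40 × 15.68 → 6.272 cm³.
Support: 0.08 × 21 → 1.68 cm³.
Total extruded: 5.32 + 6.272 + 1.68 → 13.272 cm³.
Mass = 13.272 × 1.21, so 16.05912 g.

16.1 g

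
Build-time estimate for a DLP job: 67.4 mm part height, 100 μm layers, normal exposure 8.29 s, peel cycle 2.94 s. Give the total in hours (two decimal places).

2.10 hours

Layers = ⌈67.4/0.1⌉ = 674.
Per-layer time = 8.29 + 2.94, so 11.23 s.
Total = 674 × 11.23 = 7569.02 s = 2.10 hours.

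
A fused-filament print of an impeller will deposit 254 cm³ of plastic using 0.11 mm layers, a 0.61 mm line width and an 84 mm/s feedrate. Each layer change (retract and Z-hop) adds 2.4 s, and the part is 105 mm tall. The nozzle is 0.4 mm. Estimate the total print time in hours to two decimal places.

Extrusion cross-section: 0.11 × 0.61 → 0.0671 mm².
Total extruded path = 254000/0.0671 = 3785394.9 mm.
Extrusion time = 3785394.9 / 84 = 45064.2 s.
Layer count = ceil(105 / 0.11) = 955.
Non-print overhead = 955 × 2.4, so 2292 s.
Altogether 45064.2 + 2292 = 47356.2 s, i.e. 13.15 hours.

13.15 hours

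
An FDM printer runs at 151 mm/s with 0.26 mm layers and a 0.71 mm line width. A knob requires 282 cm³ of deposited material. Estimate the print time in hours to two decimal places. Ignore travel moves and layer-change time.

2.81 hours

Bead cross-section = 0.26 × 0.71 = 0.1846 mm².
Toolpath length = 282 cm³ / 0.1846 mm² = 282000 / 0.1846 = 1527627.3 mm.
Extrusion time = 1527627.3 / 151, so 10116.7 s.
That's 10116.7 s → 2.81 hours.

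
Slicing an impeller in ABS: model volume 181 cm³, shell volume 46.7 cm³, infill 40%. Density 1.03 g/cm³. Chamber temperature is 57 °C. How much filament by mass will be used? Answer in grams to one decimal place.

Volume inside the shell = 181 − 46.7, so 134.3 cm³.
Deposited infill: 0.40 × 134.3 → 53.72 cm³.
Total printed volume = 46.7 + 53.72, so 100.42 cm³.
Mass: 100.42 × 1.03 → 103.4326 g.

103.4 g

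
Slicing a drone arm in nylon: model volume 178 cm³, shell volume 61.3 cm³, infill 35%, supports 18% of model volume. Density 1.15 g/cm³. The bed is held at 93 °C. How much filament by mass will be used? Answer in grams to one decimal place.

Volume inside the shell = 178 − 61.3, so 116.7 cm³.
Infill deposited = 0.35 × 116.7 = 40.845 cm³.
Support: 0.18 × 178 → 32.04 cm³.
Total printed volume: 61.3 + 40.845 + 32.04 → 134.185 cm³.
Mass = 134.185 × 1.15 = 154.31275 g.

154.3 g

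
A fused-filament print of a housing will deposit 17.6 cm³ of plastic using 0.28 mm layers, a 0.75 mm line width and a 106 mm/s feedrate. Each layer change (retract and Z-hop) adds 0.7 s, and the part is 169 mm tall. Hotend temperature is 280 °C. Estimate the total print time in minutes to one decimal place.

20.2 minutes

Extrusion cross-section = 0.28 × 0.75 = 0.21 mm².
Toolpath length = 17.6 cm³ / 0.21 mm² = 17600 / 0.21 = 83809.5 mm.
Time extruding = 83809.5 / 106, so 790.7 s.
Number of layers: 169 / 0.28 → 604 (rounded up).
Z-hop total = 604 × 0.7, so 422.8 s.
Altogether 790.7 + 422.8 = 1213.5 s, i.e. 20.2 minutes.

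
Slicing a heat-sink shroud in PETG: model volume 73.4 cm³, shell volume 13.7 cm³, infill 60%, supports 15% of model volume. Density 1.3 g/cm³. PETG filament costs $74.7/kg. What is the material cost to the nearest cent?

Interior volume: 73.4 − 13.7 → 59.7 cm³.
Infill volume = 0.60 × 59.7 = 35.82 cm³.
Support: 0.15 × 73.4 → 11.01 cm³.
Total printed volume = 13.7 + 35.82 + 11.01, so 60.53 cm³.
Mass = 60.53 × 1.3 = 78.689 g.
At $74.7/kg: 78.689/1000 × 74.7 = $5.88.

$5.88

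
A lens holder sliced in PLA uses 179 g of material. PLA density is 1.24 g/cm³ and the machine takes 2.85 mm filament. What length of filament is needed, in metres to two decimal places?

22.63 m

Extruded volume: 179/1.24 = 144.3548 cm³ (144354.8 mm³).
A = π r² = π × 1.425² = 6.3794 mm².
Length = 144354.8 / 6.3794 = 22628.27 mm = 22.63 m.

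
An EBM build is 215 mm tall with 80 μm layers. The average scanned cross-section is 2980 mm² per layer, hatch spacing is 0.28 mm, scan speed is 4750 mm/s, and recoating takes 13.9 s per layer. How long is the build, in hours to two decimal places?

12.05 hours

Layer count = ceil(215 / 0.08) = 2688.
Per-layer scan distance = 2980 / 0.28, so 10642.9 mm.
Per-layer scan time = 10642.9 / 4750, so 2.2406 s.
Per-layer time = 2.2406 + 13.9, so 16.1406 s.
Total: 2688 × 16.1406 s = 43385.9328 s → 12.05 hours.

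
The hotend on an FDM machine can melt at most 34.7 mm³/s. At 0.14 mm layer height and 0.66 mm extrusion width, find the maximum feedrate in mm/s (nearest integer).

Extrusion cross-section = 0.14 × 0.66, so 0.0924 mm².
v_max = Q/A = 34.7/0.0924 = 375.54 mm/s → 376 mm/s.

376 mm/s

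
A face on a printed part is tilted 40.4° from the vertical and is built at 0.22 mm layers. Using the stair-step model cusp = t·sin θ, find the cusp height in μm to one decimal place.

sin(40.4°) = 0.6481, so cusp = 0.22 × 0.6481 = 0.142582 mm → 142.6 μm.

142.6 μm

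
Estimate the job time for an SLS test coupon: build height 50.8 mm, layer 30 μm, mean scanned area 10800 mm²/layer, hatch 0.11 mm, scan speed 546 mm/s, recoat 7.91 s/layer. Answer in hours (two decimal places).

Layer count = ceil(50.8 / 0.03) = 1694.
Per-layer scan distance = 10800 / 0.11 = 98181.8 mm.
Laser time per layer: 98181.8 / 546 → 179.8201 s.
Layer cycle = 179.8201 + 7.91 = 187.7301 s.
Total: 1694 × 187.7301 s = 318014.7894 s → 88.34 hours.

88.34 hours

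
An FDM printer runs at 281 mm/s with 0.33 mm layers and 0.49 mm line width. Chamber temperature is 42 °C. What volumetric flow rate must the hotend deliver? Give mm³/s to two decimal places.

45.44

A: 0.33 × 0.49 → 0.1617 mm².
Q = v·A = 281 × 0.1617 = 45.44 mm³/s.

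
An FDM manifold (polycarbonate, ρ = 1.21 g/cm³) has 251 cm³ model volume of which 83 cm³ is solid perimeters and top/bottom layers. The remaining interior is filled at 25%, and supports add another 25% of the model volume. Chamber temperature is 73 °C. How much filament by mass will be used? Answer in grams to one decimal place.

Interior volume = 251 − 83 = 168 cm³.
Infill deposited = 0.25 × 168, so 42 cm³.
Support = 0.25 × 251, so 62.75 cm³.
Total printed volume = 83 + 42 + 62.75, so 187.75 cm³.
Mass = 187.75 × 1.21 = 227.1775 g.

227.2 g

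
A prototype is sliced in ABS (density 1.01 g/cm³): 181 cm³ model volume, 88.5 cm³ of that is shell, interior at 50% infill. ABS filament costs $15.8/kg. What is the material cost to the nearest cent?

Infill region = 181 − 88.5, so 92.5 cm³.
Deposited infill = 0.50 × 92.5 = 46.25 cm³.
Total extruded = 88.5 + 46.25 = 134.75 cm³.
Mass = 134.75 × 1.01 = 136.0975 g.
At $15.8/kg: 136.0975/1000 × 15.8 = $2.15.

$2.15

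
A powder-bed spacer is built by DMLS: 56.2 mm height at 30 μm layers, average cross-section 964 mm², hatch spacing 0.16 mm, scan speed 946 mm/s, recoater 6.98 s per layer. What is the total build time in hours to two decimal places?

Number of layers: 56.2 / 0.03 → 1874 (rounded up).
Scan path per layer: 964 / 0.16 → 6025 mm.
Per-layer scan time = 6025 / 946, so 6.3689 s.
Per-layer time: 6.3689 + 6.98 → 13.3489 s.
Total: 1874 × 13.3489 s = 25015.8386 s → 6.95 hours.

6.95 hours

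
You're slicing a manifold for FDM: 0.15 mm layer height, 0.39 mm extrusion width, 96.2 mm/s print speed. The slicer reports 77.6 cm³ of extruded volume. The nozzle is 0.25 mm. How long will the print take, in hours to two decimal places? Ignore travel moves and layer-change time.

Extrusion cross-section = 0.15 × 0.39 = 0.0585 mm².
Total extruded path = 77600/0.0585 = 1326495.7 mm.
Extrusion time = 1326495.7 / 96.2 = 13788.9 s.
Converting: 13788.9 s = 3.83 hours.

3.83 hours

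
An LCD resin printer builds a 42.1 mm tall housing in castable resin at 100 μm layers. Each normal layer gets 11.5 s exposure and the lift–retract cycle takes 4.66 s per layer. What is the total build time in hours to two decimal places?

Layer count = ceil(42.1 / 0.1) = 421.
Per-layer time: 11.5 + 4.66 → 16.16 s.
Total = 421 × 16.16 = 6803.36 s = 1.89 hours.

1.89 hours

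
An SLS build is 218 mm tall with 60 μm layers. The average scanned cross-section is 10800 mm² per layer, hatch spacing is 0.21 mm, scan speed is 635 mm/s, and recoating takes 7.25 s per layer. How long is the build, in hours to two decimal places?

89.07 hours

Layer count = ceil(218 / 0.06) = 3634.
Per-layer scan distance = 10800 / 0.21 = 51428.6 mm.
Scan time per layer = 51428.6 / 635 = 80.9899 s.
Time per layer: 80.9899 + 7.25 → 88.2399 s.
Build time = 3634 × 88.2399 = 320663.7966 s = 89.07 hours.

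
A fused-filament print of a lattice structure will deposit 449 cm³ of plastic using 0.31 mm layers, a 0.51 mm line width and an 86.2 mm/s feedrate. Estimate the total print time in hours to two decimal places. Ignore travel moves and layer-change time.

9.15 hours

Bead cross-section: 0.31 × 0.51 → 0.1581 mm².
Toolpath length = 449 cm³ / 0.1581 mm² = 449000 / 0.1581 = 2839974.7 mm.
Print-move time = 2839974.7 / 86.2 = 32946.3 s.
32946.3 s = 9.15 hours.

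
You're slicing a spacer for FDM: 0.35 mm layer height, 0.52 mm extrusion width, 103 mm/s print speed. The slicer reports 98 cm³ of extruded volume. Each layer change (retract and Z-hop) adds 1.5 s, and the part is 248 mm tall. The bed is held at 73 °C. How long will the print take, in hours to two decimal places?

Bead cross-section: 0.35 × 0.52 → 0.182 mm².
Toolpath length = 98 cm³ / 0.182 mm² = 98000 / 0.182 = 538461.5 mm.
Print-move time: 538461.5 / 103 → 5227.8 s.
Number of layers: 248 / 0.35 → 709 (rounded up).
Z-hop total = 709 × 1.5, so 1063.5 s.
Total = 5227.8 + 1063.5 = 6291.3 s = 1.75 hours.

1.75 hours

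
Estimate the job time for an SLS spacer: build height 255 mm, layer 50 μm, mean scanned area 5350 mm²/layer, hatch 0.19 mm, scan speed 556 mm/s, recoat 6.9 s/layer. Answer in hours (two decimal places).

81.52 hours

Number of layers: 255 / 0.05 → 5100 (rounded up).
Per-layer scan distance = 5350 / 0.19, so 28157.9 mm.
Laser time per layer = 28157.9 / 556 = 50.6437 s.
Layer cycle: 50.6437 + 6.9 → 57.5437 s.
5100 layers × 57.5437 s/layer = 293472.87 s, i.e. 81.52 hours.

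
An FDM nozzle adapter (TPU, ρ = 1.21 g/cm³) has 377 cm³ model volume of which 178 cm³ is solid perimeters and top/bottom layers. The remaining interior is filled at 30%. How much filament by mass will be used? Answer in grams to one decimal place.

Infill region = 377 − 178 = 199 cm³.
Infill deposited = 0.30 × 199, so 59.7 cm³.
Total printed volume: 178 + 59.7 → 237.7 cm³.
Mass: 237.7 × 1.21 → 287.617 g.

287.6 g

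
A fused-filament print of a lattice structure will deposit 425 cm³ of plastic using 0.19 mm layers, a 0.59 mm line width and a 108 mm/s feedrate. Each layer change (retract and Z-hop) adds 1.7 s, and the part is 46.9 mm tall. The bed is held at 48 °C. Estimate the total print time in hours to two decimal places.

9.87 hours

Bead cross-section = 0.19 × 0.59 = 0.1121 mm².
Toolpath length = 425 cm³ / 0.1121 mm² = 425000 / 0.1121 = 3791257.8 mm.
Extrusion time = 3791257.8 / 108, so 35104.2 s.
Layers = ⌈46.9/0.19⌉ = 247.
Layer-change overhead: 247 × 1.7 → 419.9 s.
Altogether 35104.2 + 419.9 = 35524.1 s, i.e. 9.87 hours.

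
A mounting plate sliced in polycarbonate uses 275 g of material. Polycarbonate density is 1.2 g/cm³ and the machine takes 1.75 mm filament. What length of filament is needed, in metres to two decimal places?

95.28 m

Volume = 275 g / 1.2 g·cm⁻³ = 229.1667 cm³ = 229166.7 mm³.
Filament cross-section = π × (1.75/2)² = 2.4053 mm².
Length = 229166.7 / 2.4053 = 95275.72 mm = 95.28 m.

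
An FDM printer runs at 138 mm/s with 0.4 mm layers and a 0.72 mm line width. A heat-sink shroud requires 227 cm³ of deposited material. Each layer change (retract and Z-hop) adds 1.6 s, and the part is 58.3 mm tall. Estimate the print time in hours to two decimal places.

1.65 hours

Bead cross-section = 0.4 × 0.72, so 0.288 mm².
Path length: 227000 mm³ / 0.288 mm² → 788194.4 mm.
Print-move time = 788194.4 / 138, so 5711.6 s.
Number of layers: 58.3 / 0.4 → 146 (rounded up).
Non-print overhead = 146 × 1.6 = 233.6 s.
Altogether 5711.6 + 233.6 = 5945.2 s, i.e. 1.65 hours.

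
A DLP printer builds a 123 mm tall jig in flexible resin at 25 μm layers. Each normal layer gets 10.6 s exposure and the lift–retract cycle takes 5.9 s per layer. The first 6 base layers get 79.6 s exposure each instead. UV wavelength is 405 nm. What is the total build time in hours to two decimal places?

22.67 hours

Layer count = ceil(123 / 0.025) = 4920.
Burn-in layers = 6 × (79.6 + 5.9) = 513 s.
Normal layers = 4914 × (10.6 + 5.9) = 81081 s.
Total = 513 + 81081 = 81594 s = 22.67 hours.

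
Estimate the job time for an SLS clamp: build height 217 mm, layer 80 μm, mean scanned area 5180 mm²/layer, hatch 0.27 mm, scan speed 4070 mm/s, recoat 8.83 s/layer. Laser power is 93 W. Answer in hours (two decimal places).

10.21 hours

Layer count = ceil(217 / 0.08) = 2713.
Per-layer scan distance: 5180 / 0.27 → 19185.2 mm.
Per-layer scan time: 19185.2 / 4070 → 4.7138 s.
Per-layer time = 4.7138 + 8.83, so 13.5438 s.
Build time = 2713 × 13.5438 = 36744.3294 s = 10.21 hours.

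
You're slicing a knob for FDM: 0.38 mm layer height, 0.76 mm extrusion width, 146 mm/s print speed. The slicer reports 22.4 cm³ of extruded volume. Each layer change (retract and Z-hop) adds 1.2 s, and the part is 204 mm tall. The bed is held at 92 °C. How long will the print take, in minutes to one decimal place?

19.6 minutes

Extrusion cross-section = 0.38 × 0.76 = 0.2888 mm².
Total extruded path = 22400/0.2888 = 77562.3 mm.
Print-move time = 77562.3 / 146, so 531.2 s.
Layers = ⌈204/0.38⌉ = 537.
Layer-change overhead = 537 × 1.2 = 644.4 s.
Altogether 531.2 + 644.4 = 1175.6 s, i.e. 19.6 minutes.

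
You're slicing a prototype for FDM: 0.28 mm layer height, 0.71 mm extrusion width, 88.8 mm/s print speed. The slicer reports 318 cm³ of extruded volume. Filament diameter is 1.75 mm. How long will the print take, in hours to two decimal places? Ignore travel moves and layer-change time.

5.00 hours

Bead cross-section = 0.28 × 0.71, so 0.1988 mm².
Total extruded path = 318000/0.1988 = 1599597.6 mm.
Print-move time: 1599597.6 / 88.8 → 18013.5 s.
Converting: 18013.5 s = 5.00 hours.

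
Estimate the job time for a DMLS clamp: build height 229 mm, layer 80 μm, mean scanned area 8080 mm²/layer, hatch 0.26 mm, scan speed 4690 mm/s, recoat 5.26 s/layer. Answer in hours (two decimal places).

9.45 hours

Layers = ⌈229/0.08⌉ = 2863.
Scan path per layer = 8080 / 0.26 = 31076.9 mm.
Laser time per layer = 31076.9 / 4690 = 6.6262 s.
Per-layer time = 6.6262 + 5.26, so 11.8862 s.
Total: 2863 × 11.8862 s = 34030.1906 s → 9.45 hours.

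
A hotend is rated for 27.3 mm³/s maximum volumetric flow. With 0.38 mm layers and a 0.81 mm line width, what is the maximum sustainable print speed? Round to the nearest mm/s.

89 mm/s

A = 0.38 × 0.81 = 0.3078 mm².
Max speed = 27.3 / 0.3078 = 88.69 ≈ 89 mm/s.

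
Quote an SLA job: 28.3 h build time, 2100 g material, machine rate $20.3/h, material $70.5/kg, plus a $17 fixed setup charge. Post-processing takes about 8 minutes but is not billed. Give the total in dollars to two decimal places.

$739.54

Machine-time cost = 20.3 × 28.3, so $574.49.
Material cost = 70.5 × 2100/1000 = $148.05.
Adding setup: 574.49 + 148.05 + 17 → $739.54.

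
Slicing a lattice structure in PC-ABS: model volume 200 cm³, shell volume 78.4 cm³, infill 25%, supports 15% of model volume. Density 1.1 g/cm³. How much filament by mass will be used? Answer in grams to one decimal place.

152.7 g

Infill region: 200 − 78.4 → 121.6 cm³.
Deposited infill: 0.25 × 121.6 → 30.4 cm³.
Support: 0.15 × 200 → 30 cm³.
Total printed volume = 78.4 + 30.4 + 30 = 138.8 cm³.
Mass: 138.8 × 1.1 → 152.68 g.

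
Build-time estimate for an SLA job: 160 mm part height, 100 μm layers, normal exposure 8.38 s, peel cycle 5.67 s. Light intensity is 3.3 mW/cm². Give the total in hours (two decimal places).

6.24 hours

Layers = ⌈160/0.1⌉ = 1600.
Each layer takes: 8.38 + 5.67 → 14.05 s.
Build time: 1600 × 14.05 s = 22480 s, i.e. 6.24 hours.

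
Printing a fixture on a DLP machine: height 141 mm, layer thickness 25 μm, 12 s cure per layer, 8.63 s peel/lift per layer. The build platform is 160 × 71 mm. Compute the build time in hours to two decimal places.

32.32 hours

Layer count = ceil(141 / 0.025) = 5640.
Per-layer time: 12 + 8.63 → 20.63 s.
Total = 5640 × 20.63 = 116353.2 s = 32.32 hours.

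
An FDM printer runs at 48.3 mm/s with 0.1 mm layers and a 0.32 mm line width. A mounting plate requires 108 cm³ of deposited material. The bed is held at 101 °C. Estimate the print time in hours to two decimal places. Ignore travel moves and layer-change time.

19.41 hours

Line area = 0.1 × 0.32 = 0.032 mm².
Path length: 108000 mm³ / 0.032 mm² → 3375000 mm.
Print-move time = 3375000 / 48.3 = 69875.8 s.
Converting: 69875.8 s = 19.41 hours.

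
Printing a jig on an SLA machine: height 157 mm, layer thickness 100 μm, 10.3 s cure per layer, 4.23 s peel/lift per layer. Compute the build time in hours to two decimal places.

Layers = ⌈157/0.1⌉ = 1570.
Each layer takes: 10.3 + 4.23 → 14.53 s.
Build time: 1570 × 14.53 s = 22812.1 s, i.e. 6.34 hours.

6.34 hours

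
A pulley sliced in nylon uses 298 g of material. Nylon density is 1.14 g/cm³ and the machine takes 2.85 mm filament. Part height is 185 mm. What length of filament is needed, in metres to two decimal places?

Extruded volume: 298/1.14 = 261.4035 cm³ (261403.5 mm³).
A = π r² = π × 1.425² = 6.3794 mm².
L = V/A = 261403.5/6.3794 = 40976.19 mm → 40.98 m.

40.98 m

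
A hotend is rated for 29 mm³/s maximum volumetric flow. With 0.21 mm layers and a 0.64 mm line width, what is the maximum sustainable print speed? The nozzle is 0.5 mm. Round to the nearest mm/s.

A = 0.21 × 0.64, so 0.1344 mm².
Max speed = 29 / 0.1344 = 215.77 ≈ 216 mm/s.

216 mm/s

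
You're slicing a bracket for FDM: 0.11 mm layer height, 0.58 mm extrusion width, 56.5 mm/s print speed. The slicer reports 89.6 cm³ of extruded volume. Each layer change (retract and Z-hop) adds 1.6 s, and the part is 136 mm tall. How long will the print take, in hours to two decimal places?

Extrusion cross-section = 0.11 × 0.58 = 0.0638 mm².
Total extruded path = 89600/0.0638 = 1404388.7 mm.
Print-move time = 1404388.7 / 56.5 = 24856.4 s.
Layers = ⌈136/0.11⌉ = 1237.
Non-print overhead = 1237 × 1.6 = 1979.2 s.
Altogether 24856.4 + 1979.2 = 26835.6 s, i.e. 7.45 hours.

7.45 hours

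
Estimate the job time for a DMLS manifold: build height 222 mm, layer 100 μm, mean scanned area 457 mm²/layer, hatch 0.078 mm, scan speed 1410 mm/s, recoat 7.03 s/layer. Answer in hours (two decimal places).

6.90 hours

Layers = ⌈222/0.1⌉ = 2220.
Scan path per layer = 457 / 0.078, so 5859 mm.
Laser time per layer: 5859 / 1410 → 4.1553 s.
Layer cycle = 4.1553 + 7.03 = 11.1853 s.
Build time = 2220 × 11.1853 = 24831.366 s = 6.90 hours.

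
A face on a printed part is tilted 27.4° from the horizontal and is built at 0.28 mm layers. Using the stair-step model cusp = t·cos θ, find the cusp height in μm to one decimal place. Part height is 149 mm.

h_c = t·cos θ = 0.28 × 0.8878 = 0.248584 mm (248.6 μm).

248.6 μm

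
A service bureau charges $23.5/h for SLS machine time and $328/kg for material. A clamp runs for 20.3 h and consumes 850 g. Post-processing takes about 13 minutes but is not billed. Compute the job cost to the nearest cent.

Time charge = 23.5 × 20.3, so $477.05.
Material charge = 328 × 850/1000, so $278.80.
Job cost: 477.05 + 278.80 = $755.85.

$755.85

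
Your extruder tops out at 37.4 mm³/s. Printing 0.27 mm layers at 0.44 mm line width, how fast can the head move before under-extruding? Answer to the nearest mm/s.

315 mm/s

Bead cross-section = 0.27 × 0.44, so 0.1188 mm².
Max speed = 37.4 / 0.1188 = 314.81 ≈ 315 mm/s.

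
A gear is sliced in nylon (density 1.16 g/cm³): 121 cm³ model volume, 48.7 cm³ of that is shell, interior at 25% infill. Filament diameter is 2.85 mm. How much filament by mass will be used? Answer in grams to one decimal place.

77.5 g

Infill region = 121 − 48.7, so 72.3 cm³.
Infill deposited = 0.25 × 72.3, so 18.075 cm³.
Total printed volume: 48.7 + 18.075 → 66.775 cm³.
Mass = 66.775 × 1.16 = 77.459 g.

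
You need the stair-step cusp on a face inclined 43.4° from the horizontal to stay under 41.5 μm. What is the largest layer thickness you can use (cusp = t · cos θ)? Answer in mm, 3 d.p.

Layer height = cusp / cos(43.4°) = 0.0415 / 0.7266 = 0.057 mm.

0.057 mm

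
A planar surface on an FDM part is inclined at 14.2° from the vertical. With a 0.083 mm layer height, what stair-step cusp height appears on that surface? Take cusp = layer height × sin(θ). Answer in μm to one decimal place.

20.4 μm

h_c = t·sin θ = 0.083 × 0.2453 = 0.02036 mm (20.4 μm).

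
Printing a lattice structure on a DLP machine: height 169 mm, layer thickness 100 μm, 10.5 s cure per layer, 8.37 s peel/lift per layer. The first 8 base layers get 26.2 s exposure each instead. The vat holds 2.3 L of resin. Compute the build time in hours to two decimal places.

8.89 hours

Layer count = ceil(169 / 0.1) = 1690.
Bottom layers = 8 × (26.2 + 8.37), so 276.56 s.
Regular layers = 1682 × (10.5 + 8.37), so 31739.34 s.
Total = 276.56 + 31739.34 = 32015.9 s = 8.89 hours.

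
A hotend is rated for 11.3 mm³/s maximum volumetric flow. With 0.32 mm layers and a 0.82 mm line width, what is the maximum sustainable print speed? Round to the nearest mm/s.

43 mm/s

Extrusion cross-section = 0.32 × 0.82, so 0.2624 mm².
Max speed = 11.3 / 0.2624 = 43.06 ≈ 43 mm/s.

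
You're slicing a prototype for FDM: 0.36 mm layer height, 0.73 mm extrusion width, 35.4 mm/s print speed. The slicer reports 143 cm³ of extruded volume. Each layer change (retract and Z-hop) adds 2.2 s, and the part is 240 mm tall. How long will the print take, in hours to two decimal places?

4.68 hours

Bead cross-section: 0.36 × 0.73 → 0.2628 mm².
Total extruded path = 143000/0.2628 = 544140 mm.
Time extruding = 544140 / 35.4 = 15371.2 s.
Layer count = ceil(240 / 0.36) = 667.
Non-print overhead: 667 × 2.2 → 1467.4 s.
Total = 15371.2 + 1467.4 = 16838.6 s = 4.68 hours.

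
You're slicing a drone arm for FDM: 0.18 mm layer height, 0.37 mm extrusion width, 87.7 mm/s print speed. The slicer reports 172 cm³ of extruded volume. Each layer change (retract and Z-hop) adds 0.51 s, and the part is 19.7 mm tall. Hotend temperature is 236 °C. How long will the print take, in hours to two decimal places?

8.20 hours

Bead cross-section = 0.18 × 0.37, so 0.0666 mm².
Toolpath length = 172 cm³ / 0.0666 mm² = 172000 / 0.0666 = 2582582.6 mm.
Extrusion time = 2582582.6 / 87.7 = 29447.9 s.
Number of layers: 19.7 / 0.18 → 110 (rounded up).
Z-hop total: 110 × 0.51 → 56.1 s.
Total = 29447.9 + 56.1 = 29504 s = 8.20 hours.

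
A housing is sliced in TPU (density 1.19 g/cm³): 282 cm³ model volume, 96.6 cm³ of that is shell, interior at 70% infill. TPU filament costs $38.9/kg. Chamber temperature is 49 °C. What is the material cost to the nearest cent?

Volume inside the shell: 282 − 96.6 → 185.4 cm³.
Infill deposited = 0.70 × 185.4 = 129.78 cm³.
Deposited volume = 96.6 + 129.78 = 226.38 cm³.
Mass: 226.38 × 1.19 → 269.3922 g.
Cost = 269.3922 g / 1000 × $38.9/kg = $10.48.

$10.48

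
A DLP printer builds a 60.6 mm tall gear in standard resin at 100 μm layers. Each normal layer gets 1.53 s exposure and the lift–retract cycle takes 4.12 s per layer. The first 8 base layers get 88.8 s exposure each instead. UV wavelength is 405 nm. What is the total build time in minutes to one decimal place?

Layer count = ceil(60.6 / 0.1) = 606.
Base layers = 8 × (88.8 + 4.12), so 743.36 s.
Remaining layers: 598 × (1.53 + 4.12) → 3378.7 s.
Sum: 743.36 + 3378.7 = 4122.06 s → 68.7 minutes.

68.7 minutes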